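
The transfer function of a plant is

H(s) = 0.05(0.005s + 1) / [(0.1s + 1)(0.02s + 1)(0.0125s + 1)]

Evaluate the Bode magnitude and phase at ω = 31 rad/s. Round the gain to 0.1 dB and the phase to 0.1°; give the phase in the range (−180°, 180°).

At ω = 31 rad/s:
zero (1 + j31·0.005) = 1 + j0.155 → |·| ≈ 1.0119, ∠ ≈ 8.81°
pole (1 + j31·0.1) = 1 + j3.1 → |·| ≈ 3.2573, ∠ ≈ 72.12°
pole (1 + j31·0.02) = 1 + j0.62 → |·| ≈ 1.1766, ∠ ≈ 31.80°
pole (1 + j31·0.0125) = 1 + j0.3875 → |·| ≈ 1.0725, ∠ ≈ 21.18°
|H| = 0.05 · 1.0119 / (3.2573 · 1.1766 · 1.0725) ≈ 0.012309
Gain = 20 log₁₀(0.012309) ≈ -38.20 dB
∠H = (8.81°) − (72.12° + 31.80° + 21.18°) = -116.29°

-38.2 dB, -116.3°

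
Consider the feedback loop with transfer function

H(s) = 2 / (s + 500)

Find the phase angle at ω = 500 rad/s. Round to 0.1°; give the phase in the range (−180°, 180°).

Substitute s = j500:
Numerator: 2 = 2 + j0
Denominator: (j500) + 500 = 500 + j500
|N| = √(2² + 0²) ≈ 2, ∠N ≈ 0.00°
|D| = √(500² + 500²) ≈ 707.11, ∠D ≈ 45.00°
∠H = 0.00° − 45.00° = -45.00°

-45.0°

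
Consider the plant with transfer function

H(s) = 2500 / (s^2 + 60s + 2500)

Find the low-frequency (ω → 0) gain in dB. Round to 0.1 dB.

H(0) = 2500 / 2500 = 1
20 log₁₀(1) ≈ 0.00 dB

0.0 dB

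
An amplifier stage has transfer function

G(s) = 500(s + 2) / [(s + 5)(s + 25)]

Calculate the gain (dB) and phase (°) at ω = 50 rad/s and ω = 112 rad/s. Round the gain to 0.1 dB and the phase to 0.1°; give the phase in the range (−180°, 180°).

At s = jω = j50:
zero (s+2): 2 + j50 → |·| = √(2²+50²) = √2504 ≈ 50.04, ∠ = arctan(50/2) ≈ 87.71°
pole (s+5): 5 + j50 → |·| = √(5²+50²) = √2525 ≈ 50.249, ∠ = arctan(50/5) ≈ 84.29°
pole (s+25): 25 + j50 → |·| = √(25²+50²) = √3125 ≈ 55.902, ∠ = arctan(50/25) ≈ 63.43°
|G| = 500 · 50.04 / 2809 ≈ 8.9071
Gain = 20 log₁₀(8.9071) ≈ 18.99 dB
∠G = 87.71° − 147.72° = -60.01°

At s = jω = j112:
zero (s+2): 2 + j112 → |·| = √(2²+112²) = √12548 ≈ 112.02, ∠ = arctan(112/2) ≈ 88.98°
pole (s+5): 5 + j112 → |·| = √(5²+112²) = √12569 ≈ 112.11, ∠ = arctan(112/5) ≈ 87.44°
pole (s+25): 25 + j112 → |·| = √(25²+112²) = √13169 ≈ 114.76, ∠ = arctan(112/25) ≈ 77.42°
|G| = 500 · 112.02 / 12866 ≈ 4.3533
Gain = 20 log₁₀(4.3533) ≈ 12.78 dB
∠G = 88.98° − 164.86° = -75.88°

ω = 50: 19.0 dB, -60.0°; ω = 112: 12.8 dB, -75.9°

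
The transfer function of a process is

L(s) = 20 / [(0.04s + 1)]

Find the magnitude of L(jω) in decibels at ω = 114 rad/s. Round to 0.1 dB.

12.6 dB

At ω = 114 rad/s:
pole (1 + j114·0.04) = 1 + j4.56 → |·| ≈ 4.6684, ∠ ≈ 77.63°
|L| = 20 · 1 / (4.6684) ≈ 4.2841
Gain = 20 log₁₀(4.2841) ≈ 12.64 dB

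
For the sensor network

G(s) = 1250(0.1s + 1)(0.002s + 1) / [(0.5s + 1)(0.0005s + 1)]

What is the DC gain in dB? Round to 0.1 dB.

G(0) = 1250 · 1 / 1 = 1250
20 log₁₀(1250) ≈ 61.94 dB

61.9 dB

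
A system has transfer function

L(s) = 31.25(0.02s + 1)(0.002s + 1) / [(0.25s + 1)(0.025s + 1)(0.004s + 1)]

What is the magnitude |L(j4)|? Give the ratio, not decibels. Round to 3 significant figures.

22.1

At ω = 4 rad/s:
zero (1 + j4·0.02) = 1 + j0.08 → |·| ≈ 1.0032, ∠ ≈ 4.57°
zero (1 + j4·0.002) = 1 + j0.008 → |·| ≈ 1, ∠ ≈ 0.46°
pole (1 + j4·0.25) = 1 + j1 → |·| ≈ 1.4142, ∠ ≈ 45.00°
pole (1 + j4·0.025) = 1 + j0.1 → |·| ≈ 1.005, ∠ ≈ 5.71°
pole (1 + j4·0.004) = 1 + j0.016 → |·| ≈ 1.0001, ∠ ≈ 0.92°
|L| = 31.25 · 1.0032 · 1 / (1.4142 · 1.005 · 1.0001) ≈ 22.056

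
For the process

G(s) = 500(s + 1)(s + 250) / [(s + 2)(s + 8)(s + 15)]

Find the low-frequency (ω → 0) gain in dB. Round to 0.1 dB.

54.3 dB

G(0) = 500·1·250 / (2·8·15) ≈ 520.83
20 log₁₀(520.83) ≈ 54.33 dB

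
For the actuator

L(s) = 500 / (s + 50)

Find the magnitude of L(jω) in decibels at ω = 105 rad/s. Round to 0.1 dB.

At s = jω = j105:
pole (s+50): 50 + j105 → |·| = √(50²+105²) = √13525 ≈ 116.3, ∠ = arctan(105/50) ≈ 64.54°
|L| = 500 / 116.3 ≈ 4.2992
Gain = 20 log₁₀(4.2992) ≈ 12.67 dB

12.7 dB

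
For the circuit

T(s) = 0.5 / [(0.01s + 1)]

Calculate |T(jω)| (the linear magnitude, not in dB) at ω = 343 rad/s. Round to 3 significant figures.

At ω = 343 rad/s:
pole (1 + j343·0.01) = 1 + j3.43 → |·| ≈ 3.5728, ∠ ≈ 73.75°
|T| = 0.5 · 1 / (3.5728) ≈ 0.13995

0.140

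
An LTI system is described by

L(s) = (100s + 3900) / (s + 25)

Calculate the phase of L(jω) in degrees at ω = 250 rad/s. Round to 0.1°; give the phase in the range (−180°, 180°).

Substitute s = j250:
Numerator: 100(j250) + 3900 = 3900 + j25000
Denominator: (j250) + 25 = 25 + j250
|N| = √(3900² + 25000²) ≈ 25302, ∠N ≈ 81.13°
|D| = √(25² + 250²) ≈ 251.25, ∠D ≈ 84.29°
∠L = 81.13° − 84.29° = -3.16°

-3.2°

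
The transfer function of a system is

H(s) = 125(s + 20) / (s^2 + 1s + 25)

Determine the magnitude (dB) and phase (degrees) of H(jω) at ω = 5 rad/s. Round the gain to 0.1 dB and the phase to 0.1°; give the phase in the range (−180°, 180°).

54.2 dB, -76.0°

At s = jω = j5:
zero (s+20): 20 + j5 → |·| = √(20²+5²) = √425 ≈ 20.616, ∠ = arctan(5/20) ≈ 14.04°
quadratic: (j5)² + 1·j5 + 25 = 0 + j5 → |·| ≈ 5, ∠ ≈ 90.00°
|H| = 125 · 20.616 / 5 ≈ 515.4
Gain = 20 log₁₀(515.4) ≈ 54.24 dB
∠H = 14.04° − 90.00° = -75.96°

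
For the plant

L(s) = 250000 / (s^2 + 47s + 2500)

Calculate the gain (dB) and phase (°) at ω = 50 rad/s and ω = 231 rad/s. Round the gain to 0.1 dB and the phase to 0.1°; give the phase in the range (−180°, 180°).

ω = 50: 40.5 dB, -90.0°; ω = 231: 13.6 dB, -168.0°

At s = jω = j50:
quadratic: (j50)² + 47·j50 + 2500 = 0 + j2350 → |·| ≈ 2350, ∠ ≈ 90.00°
|L| = 250000 / 2350 ≈ 106.38
Gain = 20 log₁₀(106.38) ≈ 40.54 dB
∠L = 0.00° − 90.00° = -90.00°

At s = jω = j231:
quadratic: (j231)² + 47·j231 + 2500 = -50861 + j10857 → |·| ≈ 52007, ∠ ≈ 167.95°
|L| = 250000 / 52007 ≈ 4.807
Gain = 20 log₁₀(4.807) ≈ 13.64 dB
∠L = 0.00° − 167.95° = -167.95°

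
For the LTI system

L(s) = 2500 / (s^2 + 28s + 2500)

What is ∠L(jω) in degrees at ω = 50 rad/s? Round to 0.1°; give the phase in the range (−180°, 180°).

At s = jω = j50:
quadratic: (j50)² + 28·j50 + 2500 = 0 + j1400 → |·| ≈ 1400, ∠ ≈ 90.00°
∠L = 0.00° − 90.00° = -90.00°

-90.0°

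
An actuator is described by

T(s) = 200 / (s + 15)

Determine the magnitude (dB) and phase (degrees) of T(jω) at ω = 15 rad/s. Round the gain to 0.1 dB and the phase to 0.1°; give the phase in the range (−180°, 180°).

19.5 dB, -45.0°

At s = jω = j15:
pole (s+15): 15 + j15 → |·| = √(15²+15²) = √450 ≈ 21.213, ∠ = arctan(15/15) ≈ 45.00°
|T| = 200 / 21.213 ≈ 9.4282
Gain = 20 log₁₀(9.4282) ≈ 19.49 dB
∠T = 0.00° − 45.00° = -45.00°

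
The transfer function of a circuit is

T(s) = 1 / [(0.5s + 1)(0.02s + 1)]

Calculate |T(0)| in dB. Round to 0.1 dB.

T(0) = 1 · 1 / 1 = 1
20 log₁₀(1) ≈ 0.00 dB

0.0 dB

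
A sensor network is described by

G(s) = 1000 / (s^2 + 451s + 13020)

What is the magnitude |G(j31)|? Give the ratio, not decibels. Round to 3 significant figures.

0.0542

Substitute s = j31:
Numerator: 1000 = 1000 + j0
Denominator: (j31)^2 + 451(j31) + 13020 = 12059 + j13981
|N| = √(1000² + 0²) ≈ 1000, ∠N ≈ 0.00°
|D| = √(12059² + 13981²) ≈ 18463, ∠D ≈ 49.22°
|G| = 1000 / 18463 ≈ 0.054162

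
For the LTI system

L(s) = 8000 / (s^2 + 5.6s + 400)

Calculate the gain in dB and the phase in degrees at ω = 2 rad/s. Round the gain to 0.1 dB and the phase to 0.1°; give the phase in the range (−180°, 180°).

26.1 dB, -1.6°

At s = jω = j2:
quadratic: (j2)² + 5.6·j2 + 400 = 396 + j11.2 → |·| ≈ 396.16, ∠ ≈ 1.62°
|L| = 8000 / 396.16 ≈ 20.194
Gain = 20 log₁₀(20.194) ≈ 26.10 dB
∠L = 0.00° − 1.62° = -1.62°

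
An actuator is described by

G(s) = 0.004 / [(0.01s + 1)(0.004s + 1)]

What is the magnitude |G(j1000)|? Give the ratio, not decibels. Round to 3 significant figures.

At ω = 1000 rad/s:
pole (1 + j1000·0.01) = 1 + j10 → |·| ≈ 10.05, ∠ ≈ 84.29°
pole (1 + j1000·0.004) = 1 + j4 → |·| ≈ 4.1231, ∠ ≈ 75.96°
|G| = 0.004 · 1 / (10.05 · 4.1231) ≈ 9.6532e-05

9.65e-05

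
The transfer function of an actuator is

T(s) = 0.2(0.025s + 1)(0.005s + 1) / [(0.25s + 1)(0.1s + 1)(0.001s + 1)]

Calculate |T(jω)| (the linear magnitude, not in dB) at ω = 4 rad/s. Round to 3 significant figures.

At ω = 4 rad/s:
zero (1 + j4·0.025) = 1 + j0.1 → |·| ≈ 1.005, ∠ ≈ 5.71°
zero (1 + j4·0.005) = 1 + j0.02 → |·| ≈ 1.0002, ∠ ≈ 1.15°
pole (1 + j4·0.25) = 1 + j1 → |·| ≈ 1.4142, ∠ ≈ 45.00°
pole (1 + j4·0.1) = 1 + j0.4 → |·| ≈ 1.077, ∠ ≈ 21.80°
pole (1 + j4·0.001) = 1 + j0.004 → |·| ≈ 1, ∠ ≈ 0.23°
|T| = 0.2 · 1.005 · 1.0002 / (1.4142 · 1.077 · 1) ≈ 0.13199

0.132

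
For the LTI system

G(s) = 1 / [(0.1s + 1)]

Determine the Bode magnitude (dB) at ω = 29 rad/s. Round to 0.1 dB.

-9.7 dB

At ω = 29 rad/s:
pole (1 + j29·0.1) = 1 + j2.9 → |·| ≈ 3.0676, ∠ ≈ 70.97°
|G| = 1 · 1 / (3.0676) ≈ 0.32599
Gain = 20 log₁₀(0.32599) ≈ -9.74 dB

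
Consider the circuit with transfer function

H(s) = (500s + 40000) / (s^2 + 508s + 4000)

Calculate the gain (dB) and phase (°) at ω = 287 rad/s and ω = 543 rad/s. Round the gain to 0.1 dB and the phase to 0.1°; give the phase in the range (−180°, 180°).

Substitute s = j287:
Numerator: 500(j287) + 40000 = 40000 + j143500
Denominator: (j287)^2 + 508(j287) + 4000 = -78369 + j145796
|N| = √(40000² + 143500²) ≈ 1.4897e+05, ∠N ≈ 74.42°
|D| = √(78369² + 145796²) ≈ 1.6552e+05, ∠D ≈ 118.26°
|H| = 1.4897e+05 / 1.6552e+05 ≈ 0.90001
Gain = 20 log₁₀(0.90001) ≈ -0.92 dB
∠H = 74.42° − 118.26° = -43.84°

Substitute s = j543:
Numerator: 500(j543) + 40000 = 40000 + j271500
Denominator: (j543)^2 + 508(j543) + 4000 = -290849 + j275844
|N| = √(40000² + 271500²) ≈ 2.7443e+05, ∠N ≈ 81.62°
|D| = √(290849² + 275844²) ≈ 4.0085e+05, ∠D ≈ 136.52°
|H| = 2.7443e+05 / 4.0085e+05 ≈ 0.68462
Gain = 20 log₁₀(0.68462) ≈ -3.29 dB
∠H = 81.62° − 136.52° = -54.90°

ω = 287: -0.9 dB, -43.8°; ω = 543: -3.3 dB, -54.9°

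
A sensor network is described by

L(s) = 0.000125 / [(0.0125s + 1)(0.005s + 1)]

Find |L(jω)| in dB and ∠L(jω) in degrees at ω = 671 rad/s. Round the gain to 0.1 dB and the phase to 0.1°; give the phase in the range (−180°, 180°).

At ω = 671 rad/s:
pole (1 + j671·0.0125) = 1 + j8.3875 → |·| ≈ 8.4469, ∠ ≈ 83.20°
pole (1 + j671·0.005) = 1 + j3.355 → |·| ≈ 3.5009, ∠ ≈ 73.40°
|L| = 0.000125 · 1 / (8.4469 · 3.5009) ≈ 4.227e-06
Gain = 20 log₁₀(4.227e-06) ≈ -107.48 dB
∠L = (0°) − (83.20° + 73.40°) = -156.60°

-107.5 dB, -156.6°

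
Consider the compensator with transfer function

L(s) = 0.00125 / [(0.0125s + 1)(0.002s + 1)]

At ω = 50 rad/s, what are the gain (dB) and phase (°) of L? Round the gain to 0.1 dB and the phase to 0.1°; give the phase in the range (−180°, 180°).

At ω = 50 rad/s:
pole (1 + j50·0.0125) = 1 + j0.625 → |·| ≈ 1.1792, ∠ ≈ 32.01°
pole (1 + j50·0.002) = 1 + j0.1 → |·| ≈ 1.005, ∠ ≈ 5.71°
|L| = 0.00125 · 1 / (1.1792 · 1.005) ≈ 0.0010548
Gain = 20 log₁₀(0.0010548) ≈ -59.54 dB
∠L = (0°) − (32.01° + 5.71°) = -37.72°

-59.5 dB, -37.7°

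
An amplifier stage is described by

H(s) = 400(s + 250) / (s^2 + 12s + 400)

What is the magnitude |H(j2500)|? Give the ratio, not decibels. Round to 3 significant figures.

At s = jω = j2500:
zero (s+250): 250 + j2500 → |·| = √(250²+2500²) = √6312500 ≈ 2512.5, ∠ = arctan(2500/250) ≈ 84.29°
quadratic: (j2500)² + 12·j2500 + 400 = -6249600 + j30000 → |·| ≈ 6.2497e+06, ∠ ≈ 179.72°
|H| = 400 · 2512.5 / 6.2497e+06 ≈ 0.16081

0.161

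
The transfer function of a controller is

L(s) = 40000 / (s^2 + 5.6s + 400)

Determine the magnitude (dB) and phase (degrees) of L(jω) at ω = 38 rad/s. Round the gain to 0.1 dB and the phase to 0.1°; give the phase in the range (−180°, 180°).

31.5 dB, -168.5°

At s = jω = j38:
quadratic: (j38)² + 5.6·j38 + 400 = -1044 + j212.8 → |·| ≈ 1065.5, ∠ ≈ 168.48°
|L| = 40000 / 1065.5 ≈ 37.541
Gain = 20 log₁₀(37.541) ≈ 31.49 dB
∠L = 0.00° − 168.48° = -168.48°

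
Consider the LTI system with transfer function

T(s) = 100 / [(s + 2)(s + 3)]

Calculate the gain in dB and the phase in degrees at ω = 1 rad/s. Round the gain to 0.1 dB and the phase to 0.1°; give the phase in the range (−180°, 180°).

At s = jω = j1:
pole (s+2): 2 + j1 → |·| = √(2²+1²) = √5 ≈ 2.2361, ∠ = arctan(1/2) ≈ 26.57°
pole (s+3): 3 + j1 → |·| = √(3²+1²) = √10 ≈ 3.1623, ∠ = arctan(1/3) ≈ 18.43°
|T| = 100 / 7.0712 ≈ 14.142
Gain = 20 log₁₀(14.142) ≈ 23.01 dB
∠T = 0.00° − 45.00° = -45.00°

23.0 dB, -45.0°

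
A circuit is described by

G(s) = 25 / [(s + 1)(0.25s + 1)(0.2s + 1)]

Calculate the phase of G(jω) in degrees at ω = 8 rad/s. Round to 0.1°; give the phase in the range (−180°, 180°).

At ω = 8 rad/s:
pole (1 + j8·1) = 1 + j8 → |·| ≈ 8.0623, ∠ ≈ 82.87°
pole (1 + j8·0.25) = 1 + j2 → |·| ≈ 2.2361, ∠ ≈ 63.43°
pole (1 + j8·0.2) = 1 + j1.6 → |·| ≈ 1.8868, ∠ ≈ 57.99°
∠G = (0°) − (82.87° + 63.43° + 57.99°) = -204.29° ≡ 155.71° (principal value)

155.7°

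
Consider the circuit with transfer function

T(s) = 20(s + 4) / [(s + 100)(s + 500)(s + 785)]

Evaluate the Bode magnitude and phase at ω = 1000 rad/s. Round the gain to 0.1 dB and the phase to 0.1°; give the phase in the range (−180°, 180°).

At s = jω = j1000:
zero (s+4): 4 + j1000 → |·| = √(4²+1000²) = √1000016 ≈ 1000, ∠ = arctan(1000/4) ≈ 89.77°
pole (s+100): 100 + j1000 → |·| = √(100²+1000²) = √1010000 ≈ 1005, ∠ = arctan(1000/100) ≈ 84.29°
pole (s+500): 500 + j1000 → |·| = √(500²+1000²) = √1250000 ≈ 1118, ∠ = arctan(1000/500) ≈ 63.43°
pole (s+785): 785 + j1000 → |·| = √(785²+1000²) = √1616225 ≈ 1271.3, ∠ = arctan(1000/785) ≈ 51.87°
|T| = 20 · 1000 / 1.4284e+09 ≈ 1.4002e-05
Gain = 20 log₁₀(1.4002e-05) ≈ -97.08 dB
∠T = 89.77° − 199.59° = -109.82°

-97.1 dB, -109.8°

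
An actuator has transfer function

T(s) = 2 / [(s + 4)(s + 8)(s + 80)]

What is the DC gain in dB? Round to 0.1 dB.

T(0) = 2 / (4·8·80) = 0.00078125
20 log₁₀(0.00078125) ≈ -62.14 dB

-62.1 dB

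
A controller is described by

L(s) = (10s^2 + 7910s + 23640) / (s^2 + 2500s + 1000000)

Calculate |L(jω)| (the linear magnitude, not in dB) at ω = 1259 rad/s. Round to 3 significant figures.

Substitute s = j1259:
Numerator: 10(j1259)^2 + 7910(j1259) + 23640 = -15827170 + j9958690
Denominator: (j1259)^2 + 2500(j1259) + 1000000 = -585081 + j3147500
|N| = √(15827170² + 9958690²) ≈ 1.87e+07, ∠N ≈ 147.82°
|D| = √(585081² + 3147500²) ≈ 3.2014e+06, ∠D ≈ 100.53°
|L| = 1.87e+07 / 3.2014e+06 ≈ 5.8412

5.84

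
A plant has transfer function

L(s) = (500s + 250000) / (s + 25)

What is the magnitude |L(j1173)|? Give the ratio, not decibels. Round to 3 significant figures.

Substitute s = j1173:
Numerator: 500(j1173) + 250000 = 250000 + j586500
Denominator: (j1173) + 25 = 25 + j1173
|N| = √(250000² + 586500²) ≈ 6.3756e+05, ∠N ≈ 66.91°
|D| = √(25² + 1173²) ≈ 1173.3, ∠D ≈ 88.78°
|L| = 6.3756e+05 / 1173.3 ≈ 543.39

543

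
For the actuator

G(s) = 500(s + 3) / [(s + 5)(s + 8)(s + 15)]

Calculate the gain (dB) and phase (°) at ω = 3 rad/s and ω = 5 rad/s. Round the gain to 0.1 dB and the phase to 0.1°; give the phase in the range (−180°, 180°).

ω = 3: 8.9 dB, -17.8°; ω = 5: 8.8 dB, -36.4°

At s = jω = j3:
zero (s+3): 3 + j3 → |·| = √(3²+3²) = √18 ≈ 4.2426, ∠ = arctan(3/3) ≈ 45.00°
pole (s+5): 5 + j3 → |·| = √(5²+3²) = √34 ≈ 5.831, ∠ = arctan(3/5) ≈ 30.96°
pole (s+8): 8 + j3 → |·| = √(8²+3²) = √73 ≈ 8.544, ∠ = arctan(3/8) ≈ 20.56°
pole (s+15): 15 + j3 → |·| = √(15²+3²) = √234 ≈ 15.297, ∠ = arctan(3/15) ≈ 11.31°
|G| = 500 · 4.2426 / 762.1 ≈ 2.7835
Gain = 20 log₁₀(2.7835) ≈ 8.89 dB
∠G = 45.00° − 62.83° = -17.83°

At s = jω = j5:
zero (s+3): 3 + j5 → |·| = √(3²+5²) = √34 ≈ 5.831, ∠ = arctan(5/3) ≈ 59.04°
pole (s+5): 5 + j5 → |·| = √(5²+5²) = √50 ≈ 7.0711, ∠ = arctan(5/5) ≈ 45.00°
pole (s+8): 8 + j5 → |·| = √(8²+5²) = √89 ≈ 9.434, ∠ = arctan(5/8) ≈ 32.01°
pole (s+15): 15 + j5 → |·| = √(15²+5²) = √250 ≈ 15.811, ∠ = arctan(5/15) ≈ 18.43°
|G| = 500 · 5.831 / 1054.7 ≈ 2.7643
Gain = 20 log₁₀(2.7643) ≈ 8.83 dB
∠G = 59.04° − 95.44° = -36.40°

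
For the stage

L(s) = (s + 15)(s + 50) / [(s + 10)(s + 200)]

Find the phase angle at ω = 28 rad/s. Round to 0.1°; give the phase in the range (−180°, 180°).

At s = jω = j28:
zero (s+15): 15 + j28 → |·| = √(15²+28²) = √1009 ≈ 31.765, ∠ = arctan(28/15) ≈ 61.82°
zero (s+50): 50 + j28 → |·| = √(50²+28²) = √3284 ≈ 57.306, ∠ = arctan(28/50) ≈ 29.25°
pole (s+10): 10 + j28 → |·| = √(10²+28²) = √884 ≈ 29.732, ∠ = arctan(28/10) ≈ 70.35°
pole (s+200): 200 + j28 → |·| = √(200²+28²) = √40784 ≈ 201.95, ∠ = arctan(28/200) ≈ 7.97°
∠L = 91.07° − 78.32° = 12.75°

12.8°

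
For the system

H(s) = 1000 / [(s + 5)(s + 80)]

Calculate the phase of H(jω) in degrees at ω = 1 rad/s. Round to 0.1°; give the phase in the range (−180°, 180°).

At s = jω = j1:
pole (s+5): 5 + j1 → |·| = √(5²+1²) = √26 ≈ 5.099, ∠ = arctan(1/5) ≈ 11.31°
pole (s+80): 80 + j1 → |·| = √(80²+1²) = √6401 ≈ 80.006, ∠ = arctan(1/80) ≈ 0.72°
∠H = 0.00° − 12.03° = -12.03°

-12.0°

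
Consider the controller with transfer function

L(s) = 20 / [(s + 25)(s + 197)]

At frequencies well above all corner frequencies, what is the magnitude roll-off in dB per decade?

-40 dB/decade

Each pole contributes −20 dB/decade at high frequency; each zero contributes +20 dB/decade.
Net: 0 zero(s) − 2 pole(s) → -40 dB/decade.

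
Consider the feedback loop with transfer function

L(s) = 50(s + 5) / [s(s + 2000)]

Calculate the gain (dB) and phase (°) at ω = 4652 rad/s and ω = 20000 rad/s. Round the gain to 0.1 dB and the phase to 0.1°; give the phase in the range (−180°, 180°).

At s = jω = j4652:
zero (s+5): 5 + j4652 → |·| = √(5²+4652²) = √21641129 ≈ 4652, ∠ = arctan(4652/5) ≈ 89.94°
pole (s+2000): 2000 + j4652 → |·| = √(2000²+4652²) = √25641104 ≈ 5063.7, ∠ = arctan(4652/2000) ≈ 66.74°
pole at origin: |s| = 4652, ∠ = 90.00° (in denominator)
|L| = 50 · 4652 / 2.3556e+07 ≈ 0.0098743
Gain = 20 log₁₀(0.0098743) ≈ -40.11 dB
∠L = 89.94° − 156.74° = -66.80°

At s = jω = j20000:
zero (s+5): 5 + j20000 → |·| = √(5²+20000²) = √400000025 ≈ 20000, ∠ = arctan(20000/5) ≈ 89.99°
pole (s+2000): 2000 + j20000 → |·| = √(2000²+20000²) = √404000000 ≈ 20100, ∠ = arctan(20000/2000) ≈ 84.29°
pole at origin: |s| = 20000, ∠ = 90.00° (in denominator)
|L| = 50 · 20000 / 4.02e+08 ≈ 0.0024876
Gain = 20 log₁₀(0.0024876) ≈ -52.08 dB
∠L = 89.99° − 174.29° = -84.30°

ω = 4652: -40.1 dB, -66.8°; ω = 20000: -52.1 dB, -84.3°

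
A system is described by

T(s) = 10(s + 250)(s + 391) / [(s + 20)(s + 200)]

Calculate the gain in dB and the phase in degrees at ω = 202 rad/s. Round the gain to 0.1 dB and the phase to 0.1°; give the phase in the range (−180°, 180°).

27.8 dB, -63.4°

At s = jω = j202:
zero (s+250): 250 + j202 → |·| = √(250²+202²) = √103304 ≈ 321.41, ∠ = arctan(202/250) ≈ 38.94°
zero (s+391): 391 + j202 → |·| = √(391²+202²) = √193685 ≈ 440.1, ∠ = arctan(202/391) ≈ 27.32°
pole (s+20): 20 + j202 → |·| = √(20²+202²) = √41204 ≈ 202.99, ∠ = arctan(202/20) ≈ 84.35°
pole (s+200): 200 + j202 → |·| = √(200²+202²) = √80804 ≈ 284.26, ∠ = arctan(202/200) ≈ 45.29°
|T| = 10 · 1.4145e+05 / 57702 ≈ 24.514
Gain = 20 log₁₀(24.514) ≈ 27.79 dB
∠T = 66.26° − 129.64° = -63.38°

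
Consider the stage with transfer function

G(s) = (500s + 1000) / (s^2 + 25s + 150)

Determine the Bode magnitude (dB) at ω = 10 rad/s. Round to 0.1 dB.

26.0 dB

Substitute s = j10:
Numerator: 500(j10) + 1000 = 1000 + j5000
Denominator: (j10)^2 + 25(j10) + 150 = 50 + j250
|N| = √(1000² + 5000²) ≈ 5099, ∠N ≈ 78.69°
|D| = √(50² + 250²) ≈ 254.95, ∠D ≈ 78.69°
|G| = 5099 / 254.95 ≈ 20
Gain = 20 log₁₀(20) ≈ 26.02 dB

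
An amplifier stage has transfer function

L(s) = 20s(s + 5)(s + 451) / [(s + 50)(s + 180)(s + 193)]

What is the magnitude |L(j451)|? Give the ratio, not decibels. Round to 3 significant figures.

At s = jω = j451:
zero (s+5): 5 + j451 → |·| = √(5²+451²) = √203426 ≈ 451.03, ∠ = arctan(451/5) ≈ 89.36°
zero (s+451): 451 + j451 → |·| = √(451²+451²) = √406802 ≈ 637.81, ∠ = arctan(451/451) ≈ 45.00°
zero at origin: s = j451 → |·| = 451, ∠ = 90.00°
pole (s+50): 50 + j451 → |·| = √(50²+451²) = √205901 ≈ 453.76, ∠ = arctan(451/50) ≈ 83.67°
pole (s+180): 180 + j451 → |·| = √(180²+451²) = √235801 ≈ 485.59, ∠ = arctan(451/180) ≈ 68.24°
pole (s+193): 193 + j451 → |·| = √(193²+451²) = √240650 ≈ 490.56, ∠ = arctan(451/193) ≈ 66.83°
|L| = 20 · 1.2974e+08 / 1.0809e+08 ≈ 24.006

24.0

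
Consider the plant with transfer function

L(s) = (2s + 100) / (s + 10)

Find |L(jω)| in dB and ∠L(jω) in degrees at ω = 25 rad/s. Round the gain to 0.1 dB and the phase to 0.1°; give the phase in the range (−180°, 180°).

12.4 dB, -41.6°

Substitute s = j25:
Numerator: 2(j25) + 100 = 100 + j50
Denominator: (j25) + 10 = 10 + j25
|N| = √(100² + 50²) ≈ 111.8, ∠N ≈ 26.57°
|D| = √(10² + 25²) ≈ 26.926, ∠D ≈ 68.20°
|L| = 111.8 / 26.926 ≈ 4.1521
Gain = 20 log₁₀(4.1521) ≈ 12.37 dB
∠L = 26.57° − 68.20° = -41.63°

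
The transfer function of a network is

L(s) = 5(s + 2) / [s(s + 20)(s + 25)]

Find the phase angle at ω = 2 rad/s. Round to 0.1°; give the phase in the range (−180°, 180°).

At s = jω = j2:
zero (s+2): 2 + j2 → |·| = √(2²+2²) = √8 ≈ 2.8284, ∠ = arctan(2/2) ≈ 45.00°
pole (s+20): 20 + j2 → |·| = √(20²+2²) = √404 ≈ 20.1, ∠ = arctan(2/20) ≈ 5.71°
pole (s+25): 25 + j2 → |·| = √(25²+2²) = √629 ≈ 25.08, ∠ = arctan(2/25) ≈ 4.57°
pole at origin: |s| = 2, ∠ = 90.00° (in denominator)
∠L = 45.00° − 100.28° = -55.28°

-55.3°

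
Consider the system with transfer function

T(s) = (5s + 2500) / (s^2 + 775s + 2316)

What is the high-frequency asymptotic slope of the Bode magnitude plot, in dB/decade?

-20 dB/decade

Each pole contributes −20 dB/decade at high frequency; each zero contributes +20 dB/decade.
Net: 1 zero(s) − 2 pole(s) → -20 dB/decade.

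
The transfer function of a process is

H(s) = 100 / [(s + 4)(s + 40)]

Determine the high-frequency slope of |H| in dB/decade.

-40 dB/decade

Each pole contributes −20 dB/decade at high frequency; each zero contributes +20 dB/decade.
Net: 0 zero(s) − 2 pole(s) → -40 dB/decade.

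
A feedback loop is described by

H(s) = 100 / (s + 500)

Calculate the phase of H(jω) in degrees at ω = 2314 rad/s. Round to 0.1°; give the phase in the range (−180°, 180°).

-77.8°

Substitute s = j2314:
Numerator: 100 = 100 + j0
Denominator: (j2314) + 500 = 500 + j2314
|N| = √(100² + 0²) ≈ 100, ∠N ≈ 0.00°
|D| = √(500² + 2314²) ≈ 2367.4, ∠D ≈ 77.81°
∠H = 0.00° − 77.81° = -77.81°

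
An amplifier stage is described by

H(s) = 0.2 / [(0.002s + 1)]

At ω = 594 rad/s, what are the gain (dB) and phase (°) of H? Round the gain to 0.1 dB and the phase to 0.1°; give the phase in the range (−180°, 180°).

At ω = 594 rad/s:
pole (1 + j594·0.002) = 1 + j1.188 → |·| ≈ 1.5529, ∠ ≈ 49.91°
|H| = 0.2 · 1 / (1.5529) ≈ 0.12879
Gain = 20 log₁₀(0.12879) ≈ -17.80 dB
∠H = (0°) − (49.91°) = -49.91°

-17.8 dB, -49.9°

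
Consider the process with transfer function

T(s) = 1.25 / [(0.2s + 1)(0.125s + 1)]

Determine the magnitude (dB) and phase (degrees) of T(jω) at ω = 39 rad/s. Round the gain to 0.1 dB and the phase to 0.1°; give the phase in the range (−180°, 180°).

-29.9 dB, -161.1°

At ω = 39 rad/s:
pole (1 + j39·0.2) = 1 + j7.8 → |·| ≈ 7.8638, ∠ ≈ 82.69°
pole (1 + j39·0.125) = 1 + j4.875 → |·| ≈ 4.9765, ∠ ≈ 78.41°
|T| = 1.25 · 1 / (7.8638 · 4.9765) ≈ 0.031941
Gain = 20 log₁₀(0.031941) ≈ -29.91 dB
∠T = (0°) − (82.69° + 78.41°) = -161.10°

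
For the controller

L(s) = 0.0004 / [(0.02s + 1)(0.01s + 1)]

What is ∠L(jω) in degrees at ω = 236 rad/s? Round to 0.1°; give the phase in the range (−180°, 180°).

-145.1°

At ω = 236 rad/s:
pole (1 + j236·0.02) = 1 + j4.72 → |·| ≈ 4.8248, ∠ ≈ 78.04°
pole (1 + j236·0.01) = 1 + j2.36 → |·| ≈ 2.5631, ∠ ≈ 67.04°
∠L = (0°) − (78.04° + 67.04°) = -145.08°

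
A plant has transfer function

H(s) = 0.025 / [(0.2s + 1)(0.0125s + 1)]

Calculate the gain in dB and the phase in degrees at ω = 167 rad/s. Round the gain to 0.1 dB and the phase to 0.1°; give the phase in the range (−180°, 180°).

At ω = 167 rad/s:
pole (1 + j167·0.2) = 1 + j33.4 → |·| ≈ 33.415, ∠ ≈ 88.29°
pole (1 + j167·0.0125) = 1 + j2.0875 → |·| ≈ 2.3147, ∠ ≈ 64.40°
|H| = 0.025 · 1 / (33.415 · 2.3147) ≈ 0.00032322
Gain = 20 log₁₀(0.00032322) ≈ -69.81 dB
∠H = (0°) − (88.29° + 64.40°) = -152.69°

-69.8 dB, -152.7°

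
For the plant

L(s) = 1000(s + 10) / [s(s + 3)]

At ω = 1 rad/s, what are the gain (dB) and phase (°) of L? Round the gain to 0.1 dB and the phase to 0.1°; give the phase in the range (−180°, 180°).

At s = jω = j1:
zero (s+10): 10 + j1 → |·| = √(10²+1²) = √101 ≈ 10.05, ∠ = arctan(1/10) ≈ 5.71°
pole (s+3): 3 + j1 → |·| = √(3²+1²) = √10 ≈ 3.1623, ∠ = arctan(1/3) ≈ 18.43°
pole at origin: |s| = 1, ∠ = 90.00° (in denominator)
|L| = 1000 · 10.05 / 3.1623 ≈ 3178.1
Gain = 20 log₁₀(3178.1) ≈ 70.04 dB
∠L = 5.71° − 108.43° = -102.72°

70.0 dB, -102.7°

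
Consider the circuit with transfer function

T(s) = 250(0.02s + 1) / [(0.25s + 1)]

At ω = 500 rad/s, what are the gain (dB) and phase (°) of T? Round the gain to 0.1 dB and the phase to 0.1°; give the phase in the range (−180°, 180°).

At ω = 500 rad/s:
zero (1 + j500·0.02) = 1 + j10 → |·| ≈ 10.05, ∠ ≈ 84.29°
pole (1 + j500·0.25) = 1 + j125 → |·| ≈ 125, ∠ ≈ 89.54°
|T| = 250 · 10.05 / (125) ≈ 20.1
Gain = 20 log₁₀(20.1) ≈ 26.06 dB
∠T = (84.29°) − (89.54°) = -5.25°

26.1 dB, -5.3°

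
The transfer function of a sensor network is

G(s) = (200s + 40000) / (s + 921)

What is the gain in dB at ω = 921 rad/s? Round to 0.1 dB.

43.2 dB

Substitute s = j921:
Numerator: 200(j921) + 40000 = 40000 + j184200
Denominator: (j921) + 921 = 921 + j921
|N| = √(40000² + 184200²) ≈ 1.8849e+05, ∠N ≈ 77.75°
|D| = √(921² + 921²) ≈ 1302.5, ∠D ≈ 45.00°
|G| = 1.8849e+05 / 1302.5 ≈ 144.71
Gain = 20 log₁₀(144.71) ≈ 43.21 dB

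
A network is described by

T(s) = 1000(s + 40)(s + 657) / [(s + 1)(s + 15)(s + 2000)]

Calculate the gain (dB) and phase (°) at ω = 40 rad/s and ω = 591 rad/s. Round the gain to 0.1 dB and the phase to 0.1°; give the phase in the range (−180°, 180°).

At s = jω = j40:
zero (s+40): 40 + j40 → |·| = √(40²+40²) = √3200 ≈ 56.569, ∠ = arctan(40/40) ≈ 45.00°
zero (s+657): 657 + j40 → |·| = √(657²+40²) = √433249 ≈ 658.22, ∠ = arctan(40/657) ≈ 3.48°
pole (s+1): 1 + j40 → |·| = √(1²+40²) = √1601 ≈ 40.012, ∠ = arctan(40/1) ≈ 88.57°
pole (s+15): 15 + j40 → |·| = √(15²+40²) = √1825 ≈ 42.72, ∠ = arctan(40/15) ≈ 69.44°
pole (s+2000): 2000 + j40 → |·| = √(2000²+40²) = √4001600 ≈ 2000.4, ∠ = arctan(40/2000) ≈ 1.15°
|T| = 1000 · 37235 / 3.4193e+06 ≈ 10.89
Gain = 20 log₁₀(10.89) ≈ 20.74 dB
∠T = 48.48° − 159.16° = -110.68°

At s = jω = j591:
zero (s+40): 40 + j591 → |·| = √(40²+591²) = √350881 ≈ 592.35, ∠ = arctan(591/40) ≈ 86.13°
zero (s+657): 657 + j591 → |·| = √(657²+591²) = √780930 ≈ 883.7, ∠ = arctan(591/657) ≈ 41.97°
pole (s+1): 1 + j591 → |·| = √(1²+591²) = √349282 ≈ 591, ∠ = arctan(591/1) ≈ 89.90°
pole (s+15): 15 + j591 → |·| = √(15²+591²) = √349506 ≈ 591.19, ∠ = arctan(591/15) ≈ 88.55°
pole (s+2000): 2000 + j591 → |·| = √(2000²+591²) = √4349281 ≈ 2085.5, ∠ = arctan(591/2000) ≈ 16.46°
|T| = 1000 · 5.2346e+05 / 7.2866e+08 ≈ 0.71839
Gain = 20 log₁₀(0.71839) ≈ -2.87 dB
∠T = 128.10° − 194.91° = -66.81°

ω = 40: 20.7 dB, -110.7°; ω = 591: -2.9 dB, -66.8°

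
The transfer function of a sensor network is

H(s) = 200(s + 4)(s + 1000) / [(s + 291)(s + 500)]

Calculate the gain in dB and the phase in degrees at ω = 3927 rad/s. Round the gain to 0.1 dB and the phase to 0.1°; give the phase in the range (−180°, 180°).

46.2 dB, -2.9°

At s = jω = j3927:
zero (s+4): 4 + j3927 → |·| = √(4²+3927²) = √15421345 ≈ 3927, ∠ = arctan(3927/4) ≈ 89.94°
zero (s+1000): 1000 + j3927 → |·| = √(1000²+3927²) = √16421329 ≈ 4052.3, ∠ = arctan(3927/1000) ≈ 75.71°
pole (s+291): 291 + j3927 → |·| = √(291²+3927²) = √15506010 ≈ 3937.8, ∠ = arctan(3927/291) ≈ 85.76°
pole (s+500): 500 + j3927 → |·| = √(500²+3927²) = √15671329 ≈ 3958.7, ∠ = arctan(3927/500) ≈ 82.74°
|H| = 200 · 1.5913e+07 / 1.5589e+07 ≈ 204.16
Gain = 20 log₁₀(204.16) ≈ 46.20 dB
∠H = 165.65° − 168.50° = -2.85°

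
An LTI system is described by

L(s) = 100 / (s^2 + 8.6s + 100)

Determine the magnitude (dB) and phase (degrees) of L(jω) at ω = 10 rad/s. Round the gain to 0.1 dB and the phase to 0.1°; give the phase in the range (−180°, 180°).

At s = jω = j10:
quadratic: (j10)² + 8.6·j10 + 100 = 0 + j86 → |·| ≈ 86, ∠ ≈ 90.00°
|L| = 100 / 86 ≈ 1.1628
Gain = 20 log₁₀(1.1628) ≈ 1.31 dB
∠L = 0.00° − 90.00° = -90.00°

1.3 dB, -90.0°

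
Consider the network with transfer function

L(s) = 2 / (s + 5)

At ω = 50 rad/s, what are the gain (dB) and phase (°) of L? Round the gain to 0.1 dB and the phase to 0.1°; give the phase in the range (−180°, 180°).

-28.0 dB, -84.3°

At s = jω = j50:
pole (s+5): 5 + j50 → |·| = √(5²+50²) = √2525 ≈ 50.249, ∠ = arctan(50/5) ≈ 84.29°
|L| = 2 / 50.249 ≈ 0.039802
Gain = 20 log₁₀(0.039802) ≈ -28.00 dB
∠L = 0.00° − 84.29° = -84.29°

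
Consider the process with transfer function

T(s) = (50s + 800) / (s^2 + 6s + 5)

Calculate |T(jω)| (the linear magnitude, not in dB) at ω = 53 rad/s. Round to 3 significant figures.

Substitute s = j53:
Numerator: 50(j53) + 800 = 800 + j2650
Denominator: (j53)^2 + 6(j53) + 5 = -2804 + j318
|N| = √(800² + 2650²) ≈ 2768.1, ∠N ≈ 73.20°
|D| = √(2804² + 318²) ≈ 2822, ∠D ≈ 173.53°
|T| = 2768.1 / 2822 ≈ 0.9809

0.981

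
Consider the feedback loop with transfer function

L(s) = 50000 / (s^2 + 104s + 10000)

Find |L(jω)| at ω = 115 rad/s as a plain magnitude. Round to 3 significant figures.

At s = jω = j115:
quadratic: (j115)² + 104·j115 + 10000 = -3225 + j11960 → |·| ≈ 12387, ∠ ≈ 105.09°
|L| = 50000 / 12387 ≈ 4.0365

4.04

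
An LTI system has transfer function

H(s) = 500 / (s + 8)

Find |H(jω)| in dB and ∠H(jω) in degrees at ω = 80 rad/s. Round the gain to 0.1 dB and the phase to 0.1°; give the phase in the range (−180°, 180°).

15.9 dB, -84.3°

At s = jω = j80:
pole (s+8): 8 + j80 → |·| = √(8²+80²) = √6464 ≈ 80.399, ∠ = arctan(80/8) ≈ 84.29°
|H| = 500 / 80.399 ≈ 6.219
Gain = 20 log₁₀(6.219) ≈ 15.87 dB
∠H = 0.00° − 84.29° = -84.29°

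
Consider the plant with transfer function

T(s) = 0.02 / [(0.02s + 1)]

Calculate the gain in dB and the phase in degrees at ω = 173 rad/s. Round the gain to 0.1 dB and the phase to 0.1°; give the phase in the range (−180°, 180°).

At ω = 173 rad/s:
pole (1 + j173·0.02) = 1 + j3.46 → |·| ≈ 3.6016, ∠ ≈ 73.88°
|T| = 0.02 · 1 / (3.6016) ≈ 0.0055531
Gain = 20 log₁₀(0.0055531) ≈ -45.11 dB
∠T = (0°) − (73.88°) = -73.88°

-45.1 dB, -73.9°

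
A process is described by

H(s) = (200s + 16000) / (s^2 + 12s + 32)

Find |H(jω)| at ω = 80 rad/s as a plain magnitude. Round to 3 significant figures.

3.51

Substitute s = j80:
Numerator: 200(j80) + 16000 = 16000 + j16000
Denominator: (j80)^2 + 12(j80) + 32 = -6368 + j960
|N| = √(16000² + 16000²) ≈ 22627, ∠N ≈ 45.00°
|D| = √(6368² + 960²) ≈ 6440, ∠D ≈ 171.43°
|H| = 22627 / 6440 ≈ 3.5135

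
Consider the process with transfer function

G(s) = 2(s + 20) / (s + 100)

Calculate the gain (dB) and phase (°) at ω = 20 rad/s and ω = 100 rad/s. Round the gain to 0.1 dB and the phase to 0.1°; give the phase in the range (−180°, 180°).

At s = jω = j20:
zero (s+20): 20 + j20 → |·| = √(20²+20²) = √800 ≈ 28.284, ∠ = arctan(20/20) ≈ 45.00°
pole (s+100): 100 + j20 → |·| = √(100²+20²) = √10400 ≈ 101.98, ∠ = arctan(20/100) ≈ 11.31°
|G| = 2 · 28.284 / 101.98 ≈ 0.5547
Gain = 20 log₁₀(0.5547) ≈ -5.12 dB
∠G = 45.00° − 11.31° = 33.69°

At s = jω = j100:
zero (s+20): 20 + j100 → |·| = √(20²+100²) = √10400 ≈ 101.98, ∠ = arctan(100/20) ≈ 78.69°
pole (s+100): 100 + j100 → |·| = √(100²+100²) = √20000 ≈ 141.42, ∠ = arctan(100/100) ≈ 45.00°
|G| = 2 · 101.98 / 141.42 ≈ 1.4422
Gain = 20 log₁₀(1.4422) ≈ 3.18 dB
∠G = 78.69° − 45.00° = 33.69°

ω = 20: -5.1 dB, 33.7°; ω = 100: 3.2 dB, 33.7°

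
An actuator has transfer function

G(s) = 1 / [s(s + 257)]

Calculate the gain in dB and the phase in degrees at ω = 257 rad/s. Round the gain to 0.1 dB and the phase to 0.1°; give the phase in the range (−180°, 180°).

At s = jω = j257:
pole (s+257): 257 + j257 → |·| = √(257²+257²) = √132098 ≈ 363.45, ∠ = arctan(257/257) ≈ 45.00°
pole at origin: |s| = 257, ∠ = 90.00° (in denominator)
|G| = 1 / 93407 ≈ 1.0706e-05
Gain = 20 log₁₀(1.0706e-05) ≈ -99.41 dB
∠G = 0.00° − 135.00° = -135.00°

-99.4 dB, -135.0°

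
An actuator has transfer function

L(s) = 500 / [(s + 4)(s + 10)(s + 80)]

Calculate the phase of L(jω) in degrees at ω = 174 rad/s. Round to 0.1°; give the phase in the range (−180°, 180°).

119.3°

At s = jω = j174:
pole (s+4): 4 + j174 → |·| = √(4²+174²) = √30292 ≈ 174.05, ∠ = arctan(174/4) ≈ 88.68°
pole (s+10): 10 + j174 → |·| = √(10²+174²) = √30376 ≈ 174.29, ∠ = arctan(174/10) ≈ 86.71°
pole (s+80): 80 + j174 → |·| = √(80²+174²) = √36676 ≈ 191.51, ∠ = arctan(174/80) ≈ 65.31°
∠L = 0.00° − 240.70° = -240.70° ≡ 119.30° (principal value)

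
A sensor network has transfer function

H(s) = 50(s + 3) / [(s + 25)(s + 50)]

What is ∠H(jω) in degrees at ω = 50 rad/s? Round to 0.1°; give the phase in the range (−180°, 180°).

At s = jω = j50:
zero (s+3): 3 + j50 → |·| = √(3²+50²) = √2509 ≈ 50.09, ∠ = arctan(50/3) ≈ 86.57°
pole (s+25): 25 + j50 → |·| = √(25²+50²) = √3125 ≈ 55.902, ∠ = arctan(50/25) ≈ 63.43°
pole (s+50): 50 + j50 → |·| = √(50²+50²) = √5000 ≈ 70.711, ∠ = arctan(50/50) ≈ 45.00°
∠H = 86.57° − 108.43° = -21.86°

-21.9°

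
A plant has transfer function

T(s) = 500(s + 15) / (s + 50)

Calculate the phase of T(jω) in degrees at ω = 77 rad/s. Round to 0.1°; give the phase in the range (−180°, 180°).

22.0°

At s = jω = j77:
zero (s+15): 15 + j77 → |·| = √(15²+77²) = √6154 ≈ 78.447, ∠ = arctan(77/15) ≈ 78.98°
pole (s+50): 50 + j77 → |·| = √(50²+77²) = √8429 ≈ 91.81, ∠ = arctan(77/50) ≈ 57.00°
∠T = 78.98° − 57.00° = 21.98°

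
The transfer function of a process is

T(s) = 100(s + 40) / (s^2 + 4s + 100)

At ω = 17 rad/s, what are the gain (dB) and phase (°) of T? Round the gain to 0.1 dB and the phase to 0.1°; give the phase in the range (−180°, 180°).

26.7 dB, -137.2°

At s = jω = j17:
zero (s+40): 40 + j17 → |·| = √(40²+17²) = √1889 ≈ 43.463, ∠ = arctan(17/40) ≈ 23.03°
quadratic: (j17)² + 4·j17 + 100 = -189 + j68 → |·| ≈ 200.86, ∠ ≈ 160.21°
|T| = 100 · 43.463 / 200.86 ≈ 21.638
Gain = 20 log₁₀(21.638) ≈ 26.70 dB
∠T = 23.03° − 160.21° = -137.18°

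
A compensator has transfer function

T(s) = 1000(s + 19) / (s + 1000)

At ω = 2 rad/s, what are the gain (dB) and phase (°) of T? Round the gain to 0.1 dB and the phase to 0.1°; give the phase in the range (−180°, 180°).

At s = jω = j2:
zero (s+19): 19 + j2 → |·| = √(19²+2²) = √365 ≈ 19.105, ∠ = arctan(2/19) ≈ 6.01°
pole (s+1000): 1000 + j2 → |·| = √(1000²+2²) = √1000004 ≈ 1000, ∠ = arctan(2/1000) ≈ 0.11°
|T| = 1000 · 19.105 / 1000 ≈ 19.105
Gain = 20 log₁₀(19.105) ≈ 25.62 dB
∠T = 6.01° − 0.11° = 5.90°

25.6 dB, 5.9°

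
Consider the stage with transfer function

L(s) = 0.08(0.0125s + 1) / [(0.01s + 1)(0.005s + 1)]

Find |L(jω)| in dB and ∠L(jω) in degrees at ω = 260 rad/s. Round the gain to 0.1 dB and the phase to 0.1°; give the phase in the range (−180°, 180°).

-24.5 dB, -48.5°

At ω = 260 rad/s:
zero (1 + j260·0.0125) = 1 + j3.25 → |·| ≈ 3.4004, ∠ ≈ 72.90°
pole (1 + j260·0.01) = 1 + j2.6 → |·| ≈ 2.7857, ∠ ≈ 68.96°
pole (1 + j260·0.005) = 1 + j1.3 → |·| ≈ 1.6401, ∠ ≈ 52.43°
|L| = 0.08 · 3.4004 / (2.7857 · 1.6401) ≈ 0.059541
Gain = 20 log₁₀(0.059541) ≈ -24.50 dB
∠L = (72.90°) − (68.96° + 52.43°) = -48.49°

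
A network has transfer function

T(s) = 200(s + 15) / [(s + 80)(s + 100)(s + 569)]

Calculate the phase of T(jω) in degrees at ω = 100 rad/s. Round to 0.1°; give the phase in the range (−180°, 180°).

At s = jω = j100:
zero (s+15): 15 + j100 → |·| = √(15²+100²) = √10225 ≈ 101.12, ∠ = arctan(100/15) ≈ 81.47°
pole (s+80): 80 + j100 → |·| = √(80²+100²) = √16400 ≈ 128.06, ∠ = arctan(100/80) ≈ 51.34°
pole (s+100): 100 + j100 → |·| = √(100²+100²) = √20000 ≈ 141.42, ∠ = arctan(100/100) ≈ 45.00°
pole (s+569): 569 + j100 → |·| = √(569²+100²) = √333761 ≈ 577.72, ∠ = arctan(100/569) ≈ 9.97°
∠T = 81.47° − 106.31° = -24.84°

-24.8°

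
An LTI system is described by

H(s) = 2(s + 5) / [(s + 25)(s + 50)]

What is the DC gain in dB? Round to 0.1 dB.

-41.9 dB

H(0) = 2·5 / (25·50) = 0.008
20 log₁₀(0.008) ≈ -41.94 dB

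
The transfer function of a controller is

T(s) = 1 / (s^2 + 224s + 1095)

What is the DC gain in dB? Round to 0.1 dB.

-60.8 dB

T(0) = 1 / 1095 ≈ 0.00091324
20 log₁₀(0.00091324) ≈ -60.79 dB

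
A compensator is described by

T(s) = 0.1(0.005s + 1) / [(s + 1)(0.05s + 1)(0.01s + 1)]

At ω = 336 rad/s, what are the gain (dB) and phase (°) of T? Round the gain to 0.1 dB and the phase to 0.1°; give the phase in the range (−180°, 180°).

-100.1 dB, 169.4°

At ω = 336 rad/s:
zero (1 + j336·0.005) = 1 + j1.68 → |·| ≈ 1.9551, ∠ ≈ 59.24°
pole (1 + j336·1) = 1 + j336 → |·| ≈ 336, ∠ ≈ 89.83°
pole (1 + j336·0.05) = 1 + j16.8 → |·| ≈ 16.83, ∠ ≈ 86.59°
pole (1 + j336·0.01) = 1 + j3.36 → |·| ≈ 3.5057, ∠ ≈ 73.43°
|T| = 0.1 · 1.9551 / (336 · 16.83 · 3.5057) ≈ 9.8621e-06
Gain = 20 log₁₀(9.8621e-06) ≈ -100.12 dB
∠T = (59.24°) − (89.83° + 86.59° + 73.43°) = -190.61° ≡ 169.39° (principal value)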